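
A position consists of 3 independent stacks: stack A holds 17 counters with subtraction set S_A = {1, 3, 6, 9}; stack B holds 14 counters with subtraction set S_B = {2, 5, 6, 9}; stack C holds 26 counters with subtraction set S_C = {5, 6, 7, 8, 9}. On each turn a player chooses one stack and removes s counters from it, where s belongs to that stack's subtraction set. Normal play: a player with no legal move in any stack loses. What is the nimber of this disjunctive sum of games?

Stack A, S = {1, 3, 6, 9}:
G(0) = 0
G(1) = mex{0} = 1
G(2) = mex{1} = 0
G(3) = mex{0,0} = 1
G(4) = mex{1,1} = 0
G(5) = mex{0,0} = 1
G(6) = mex{1,1,0} = 2
G(7) = mex{2,0,1} = 3
G(8) = mex{3,1,0} = 2
G(9) = mex{2,2,1,0} = 3
G(10) = mex{3,3,0,1} = 2
G(11) = mex{2,2,1,0} = 3
G(12) = mex{3,3,2,1} = 0
G(13) = mex{0,2,3,0} = 1
G(14) = mex{1,3,2,1} = 0
G(15) = mex{0,0,3,2} = 1
G(16) = mex{1,1,2,3} = 0
G(17) = mex{0,0,3,2} = 1
G_A(17) = 1.
Stack B, S = {2, 5, 6, 9}:
n :  0  1  2  3  4  5  6  7  8  9 10 11 12 13 14
G :  0  0  1  1  0  2  1  3  0  2  1  0  0  1  1
G_B(14) = 1.
Stack C, S = {5, 6, 7, 8, 9}:
n :  0  1  2  3  4  5  6  7  8  9 10 11 12 13 14 15 16 17 18 19 20 21 22 23 24 25 26
G :  0  0  0  0  0  1  1  1  1  1  2  2  2  2  0  0  0  0  0  1  1  1  1  1  2  2  2
G_C(26) = 2.
Combined Grundy value = 1 ⊕ 1 ⊕ 2 = 2.

2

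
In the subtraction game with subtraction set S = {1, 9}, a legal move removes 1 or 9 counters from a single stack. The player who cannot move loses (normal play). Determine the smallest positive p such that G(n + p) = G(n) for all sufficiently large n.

n :  0  1  2  3  4  5  6  7  8  9 10 11 12 13 14
G :  0  1  0  1  0  1  0  1  0  1  0  1  0  1  0
G(n+2) = G(n) holds for n = 0,…,8 (a full window of length max(S) = 9), so the sequence is purely periodic with period 2.

2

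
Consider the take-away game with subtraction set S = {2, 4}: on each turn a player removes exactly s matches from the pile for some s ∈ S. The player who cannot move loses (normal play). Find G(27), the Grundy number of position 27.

1

n :  0  1  2  3  4  5  6  7  8  9 10 11 12 13 14 15 16 17 18 19 20 21 22 23 24 25 26 27
G :  0  0  1  1  2  2  0  0  1  1  2  2  0  0  1  1  2  2  0  0  1  1  2  2  0  0  1  1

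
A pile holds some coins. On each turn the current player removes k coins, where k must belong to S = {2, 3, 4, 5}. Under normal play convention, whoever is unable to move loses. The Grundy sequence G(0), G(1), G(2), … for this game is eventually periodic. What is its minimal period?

G(0) = 0
G(1) = mex{} = 0
G(2) = mex{0} = 1
G(3) = mex{0,0} = 1
G(4) = mex{1,0,0} = 2
G(5) = mex{1,1,0,0} = 2
G(6) = mex{2,1,1,0} = 3
G(7) = mex{2,2,1,1} = 0
G(8) = mex{3,2,2,1} = 0
G(9) = mex{0,3,2,2} = 1
G(10) = mex{0,0,3,2} = 1
G(11) = mex{1,0,0,3} = 2
G(12) = mex{1,1,0,0} = 2
G(13) = mex{2,1,1,0} = 3
G(14) = mex{2,2,1,1} = 0
G(15) = mex{3,2,2,1} = 0
G(n+7) = G(n) holds for n = 0,…,4 (a full window of length max(S) = 5), so the sequence is purely periodic with period 7.

7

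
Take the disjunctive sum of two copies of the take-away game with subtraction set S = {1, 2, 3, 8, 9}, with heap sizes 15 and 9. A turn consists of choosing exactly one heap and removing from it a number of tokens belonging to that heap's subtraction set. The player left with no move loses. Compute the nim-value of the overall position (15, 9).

All heaps use S = {1, 2, 3, 8, 9}:
n :  0  1  2  3  4  5  6  7  8  9 10 11 12 13 14 15
G :  0  1  2  3  0  1  2  3  4  5  0  1  2  3  0  1
Heap A: G(15) = 1.
Heap B: G(9) = 5.
Combined Grundy value = 1 ⊕ 5 = 4.

4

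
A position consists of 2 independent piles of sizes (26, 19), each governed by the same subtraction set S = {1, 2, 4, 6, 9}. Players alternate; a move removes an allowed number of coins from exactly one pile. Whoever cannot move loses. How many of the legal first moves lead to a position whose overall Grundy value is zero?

All piles use S = {1, 2, 4, 6, 9}:
G(0) = 0
G(1) = mex{0} = 1
G(2) = mex{1,0} = 2
G(3) = mex{2,1} = 0
G(4) = mex{0,2,0} = 1
G(5) = mex{1,0,1} = 2
G(6) = mex{2,1,2,0} = 3
G(7) = mex{3,2,0,1} = 4
G(8) = mex{4,3,1,2} = 0
G(9) = mex{0,4,2,0,0} = 1
G(10) = mex{1,0,3,1,1} = 2
G(11) = mex{2,1,4,2,2} = 0
G(12) = mex{0,2,0,3,0} = 1
G(13) = mex{1,0,1,4,1} = 2
G(14) = mex{2,1,2,0,2} = 3
G(15) = mex{3,2,0,1,3} = 4
G(16) = mex{4,3,1,2,4} = 0
G(17) = mex{0,4,2,0,0} = 1
G(18) = mex{1,0,3,1,1} = 2
G(19) = mex{2,1,4,2,2} = 0
G(20) = mex{0,2,0,3,0} = 1
G(21) = mex{1,0,1,4,1} = 2
G(22) = mex{2,1,2,0,2} = 3
G(23) = mex{3,2,0,1,3} = 4
G(24) = mex{4,3,1,2,4} = 0
G(25) = mex{0,4,2,0,0} = 1
G(26) = mex{1,0,3,1,1} = 2
Pile A: G(26) = 2.
Pile B: G(19) = 0.
Combined Grundy value = 2 ⊕ 0 = 2.
A winning move leaves total XOR = 0, i.e. changes one component's Grundy value g to g ⊕ X where X is the current total.
Pile A: need g' = 2⊕2 = 0. Options: 26−1→G=1, 26−2→G=0, 26−4→G=3, 26−6→G=1, 26−9→G=1. Hits: 1.
Pile B: need g' = 0⊕2 = 2. Options: 19−1→G=2, 19−2→G=1, 19−4→G=4, 19−6→G=2, 19−9→G=2. Hits: 3.

4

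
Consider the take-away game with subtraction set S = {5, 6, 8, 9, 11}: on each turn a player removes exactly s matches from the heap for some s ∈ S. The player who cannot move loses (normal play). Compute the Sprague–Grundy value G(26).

n :  0  1  2  3  4  5  6  7  8  9 10 11 12 13 14 15 16 17 18 19 20 21 22 23 24 25 26
G :  0  0  0  0  0  1  1  1  1  1  2  2  2  2  2  3  0  0  0  0  0  1  1  1  1  1  2

2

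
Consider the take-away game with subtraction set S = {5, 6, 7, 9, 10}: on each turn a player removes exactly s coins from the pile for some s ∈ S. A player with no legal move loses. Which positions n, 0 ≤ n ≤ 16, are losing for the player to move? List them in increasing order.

0, 1, 2, 3, 4, 15, 16

n :  0  1  2  3  4  5  6  7  8  9 10 11 12 13 14 15 16
G :  0  0  0  0  0  1  1  1  1  1  2  2  2  2  2  0  0
P-positions are exactly the n with G(n) = 0.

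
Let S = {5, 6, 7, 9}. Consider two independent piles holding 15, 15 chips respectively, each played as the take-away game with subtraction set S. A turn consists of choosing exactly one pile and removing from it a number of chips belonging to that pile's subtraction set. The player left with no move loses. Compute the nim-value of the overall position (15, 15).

All piles use S = {5, 6, 7, 9}:
G(0) = 0
G(1) = mex{} = 0
G(2) = mex{} = 0
G(3) = mex{} = 0
G(4) = mex{} = 0
G(5) = mex{0} = 1
G(6) = mex{0,0} = 1
G(7) = mex{0,0,0} = 1
G(8) = mex{0,0,0} = 1
G(9) = mex{0,0,0,0} = 1
G(10) = mex{1,0,0,0} = 2
G(11) = mex{1,1,0,0} = 2
G(12) = mex{1,1,1,0} = 2
G(13) = mex{1,1,1,0} = 2
G(14) = mex{1,1,1,1} = 0
G(15) = mex{2,1,1,1} = 0
Pile A: G(15) = 0.
Pile B: G(15) = 0.
Combined Grundy value = 0 ⊕ 0 = 0.

0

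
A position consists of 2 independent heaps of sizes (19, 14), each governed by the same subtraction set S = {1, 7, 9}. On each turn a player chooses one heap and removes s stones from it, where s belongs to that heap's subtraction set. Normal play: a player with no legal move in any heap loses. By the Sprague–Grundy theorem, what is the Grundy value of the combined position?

1

All heaps use S = {1, 7, 9}:
G(0) = 0
G(1) = mex{0} = 1
G(2) = mex{1} = 0
G(3) = mex{0} = 1
G(4) = mex{1} = 0
G(5) = mex{0} = 1
G(6) = mex{1} = 0
G(7) = mex{0,0} = 1
G(8) = mex{1,1} = 0
G(9) = mex{0,0,0} = 1
G(10) = mex{1,1,1} = 0
G(11) = mex{0,0,0} = 1
G(12) = mex{1,1,1} = 0
G(13) = mex{0,0,0} = 1
G(14) = mex{1,1,1} = 0
G(15) = mex{0,0,0} = 1
G(16) = mex{1,1,1} = 0
G(17) = mex{0,0,0} = 1
G(18) = mex{1,1,1} = 0
G(19) = mex{0,0,0} = 1
Heap A: G(19) = 1.
Heap B: G(14) = 0.
Combined Grundy value = 1 ⊕ 0 = 1.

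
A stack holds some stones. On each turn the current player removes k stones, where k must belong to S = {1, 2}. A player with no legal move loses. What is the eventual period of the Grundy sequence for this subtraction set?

3

G(0) = 0
G(1) = mex{0} = 1
G(2) = mex{1,0} = 2
G(3) = mex{2,1} = 0
G(4) = mex{0,2} = 1
G(5) = mex{1,0} = 2
G(6) = mex{2,1} = 0
G(7) = mex{0,2} = 1
G(8) = mex{1,0} = 2
G(9) = mex{2,1} = 0
G(10) = mex{0,2} = 1
G(11) = mex{1,0} = 2
G(12) = mex{2,1} = 0
G(13) = mex{0,2} = 1
G(14) = mex{1,0} = 2
G(n+3) = G(n) holds for n = 0,…,1 (a full window of length max(S) = 2), so the sequence is purely periodic with period 3.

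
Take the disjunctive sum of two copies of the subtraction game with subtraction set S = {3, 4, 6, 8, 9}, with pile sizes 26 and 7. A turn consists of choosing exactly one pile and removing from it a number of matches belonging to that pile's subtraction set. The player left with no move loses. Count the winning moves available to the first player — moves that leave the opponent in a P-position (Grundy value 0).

3

All piles use S = {3, 4, 6, 8, 9}:
G(0) = 0
G(1) = mex{} = 0
G(2) = mex{} = 0
G(3) = mex{0} = 1
G(4) = mex{0,0} = 1
G(5) = mex{0,0} = 1
G(6) = mex{1,0,0} = 2
G(7) = mex{1,1,0} = 2
G(8) = mex{1,1,0,0} = 2
G(9) = mex{2,1,1,0,0} = 3
G(10) = mex{2,2,1,0,0} = 3
G(11) = mex{2,2,1,1,0} = 3
G(12) = mex{3,2,2,1,1} = 0
G(13) = mex{3,3,2,1,1} = 0
G(14) = mex{3,3,2,2,1} = 0
G(15) = mex{0,3,3,2,2} = 1
G(16) = mex{0,0,3,2,2} = 1
G(17) = mex{0,0,3,3,2} = 1
G(18) = mex{1,0,0,3,3} = 2
G(19) = mex{1,1,0,3,3} = 2
G(20) = mex{1,1,0,0,3} = 2
G(21) = mex{2,1,1,0,0} = 3
G(22) = mex{2,2,1,0,0} = 3
G(23) = mex{2,2,1,1,0} = 3
G(24) = mex{3,2,2,1,1} = 0
G(25) = mex{3,3,2,1,1} = 0
G(26) = mex{3,3,2,2,1} = 0
Pile A: G(26) = 0.
Pile B: G(7) = 2.
Combined Grundy value = 0 ⊕ 2 = 2.
A winning move leaves total XOR = 0, i.e. changes one component's Grundy value g to g ⊕ X where X is the current total.
Pile A: need g' = 0⊕2 = 2. Options: 26−3→G=3, 26−4→G=3, 26−6→G=2, 26−8→G=2, 26−9→G=1. Hits: 2.
Pile B: need g' = 2⊕2 = 0. Options: 7−3→G=1, 7−4→G=1, 7−6→G=0. Hits: 1.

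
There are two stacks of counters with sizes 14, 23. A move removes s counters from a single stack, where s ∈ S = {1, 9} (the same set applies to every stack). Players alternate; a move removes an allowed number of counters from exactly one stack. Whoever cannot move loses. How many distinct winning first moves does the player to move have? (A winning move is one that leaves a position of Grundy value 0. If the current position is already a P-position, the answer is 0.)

All stacks use S = {1, 9}:
n :  0  1  2  3  4  5  6  7  8  9 10 11 12 13 14 15 16 17 18 19 20 21 22 23
G :  0  1  0  1  0  1  0  1  0  1  0  1  0  1  0  1  0  1  0  1  0  1  0  1
Stack A: G(14) = 0.
Stack B: G(23) = 1.
Combined Grundy value = 0 ⊕ 1 = 1.
A winning move leaves total XOR = 0, i.e. changes one component's Grundy value g to g ⊕ X where X is the current total.
Stack A: need g' = 0⊕1 = 1. Options: 14−1→G=1, 14−9→G=1. Hits: 2.
Stack B: need g' = 1⊕1 = 0. Options: 23−1→G=0, 23−9→G=0. Hits: 2.

4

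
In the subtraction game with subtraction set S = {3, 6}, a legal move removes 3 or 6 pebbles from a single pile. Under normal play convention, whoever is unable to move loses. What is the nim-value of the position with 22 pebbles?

1

n :  0  1  2  3  4  5  6  7  8  9 10 11 12 13 14 15 16 17 18 19 20 21 22
G :  0  0  0  1  1  1  2  2  2  0  0  0  1  1  1  2  2  2  0  0  0  1  1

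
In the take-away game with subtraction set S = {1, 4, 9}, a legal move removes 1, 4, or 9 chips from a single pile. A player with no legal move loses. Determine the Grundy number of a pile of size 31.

G(0) = 0
G(1) = mex{0} = 1
G(2) = mex{1} = 0
G(3) = mex{0} = 1
G(4) = mex{1,0} = 2
G(5) = mex{2,1} = 0
G(6) = mex{0,0} = 1
G(7) = mex{1,1} = 0
G(8) = mex{0,2} = 1
G(9) = mex{1,0,0} = 2
G(10) = mex{2,1,1} = 0
G(11) = mex{0,0,0} = 1
G(12) = mex{1,1,1} = 0
G(13) = mex{0,2,2} = 1
G(14) = mex{1,0,0} = 2
G(15) = mex{2,1,1} = 0
G(16) = mex{0,0,0} = 1
G(17) = mex{1,1,1} = 0
G(18) = mex{0,2,2} = 1
G(19) = mex{1,0,0} = 2
G(20) = mex{2,1,1} = 0
G(21) = mex{0,0,0} = 1
G(22) = mex{1,1,1} = 0
G(23) = mex{0,2,2} = 1
G(24) = mex{1,0,0} = 2
G(25) = mex{2,1,1} = 0
G(26) = mex{0,0,0} = 1
G(27) = mex{1,1,1} = 0
G(28) = mex{0,2,2} = 1
G(29) = mex{1,0,0} = 2
G(30) = mex{2,1,1} = 0
G(31) = mex{0,0,0} = 1

1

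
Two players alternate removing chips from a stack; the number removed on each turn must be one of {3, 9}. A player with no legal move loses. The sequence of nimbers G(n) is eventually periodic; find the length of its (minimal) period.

6

n :  0  1  2  3  4  5  6  7  8  9 10 11 12 13 14 15 16
G :  0  0  0  1  1  1  0  0  0  1  1  1  0  0  0  1  1
G(n+6) = G(n) holds for n = 0,…,8 (a full window of length max(S) = 9), so the sequence is purely periodic with period 6.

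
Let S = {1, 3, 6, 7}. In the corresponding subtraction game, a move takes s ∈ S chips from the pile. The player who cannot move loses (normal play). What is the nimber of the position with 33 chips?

n :  0  1  2  3  4  5  6  7  8  9 10 11 12 13 14 15 16 17 18 19 20 21 22 23 24 25 26 27 28 29 30 31 32 33
G :  0  1  0  1  0  1  2  3  2  3  2  3  0  1  0  1  0  1  2  3  2  3  2  3  0  1  0  1  0  1  2  3  2  3

3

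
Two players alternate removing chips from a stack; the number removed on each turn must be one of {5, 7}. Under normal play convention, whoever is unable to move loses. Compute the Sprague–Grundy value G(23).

2

G(0) = 0
G(1) = mex{} = 0
G(2) = mex{} = 0
G(3) = mex{} = 0
G(4) = mex{} = 0
G(5) = mex{0} = 1
G(6) = mex{0} = 1
G(7) = mex{0,0} = 1
G(8) = mex{0,0} = 1
G(9) = mex{0,0} = 1
G(10) = mex{1,0} = 2
G(11) = mex{1,0} = 2
G(12) = mex{1,1} = 0
G(13) = mex{1,1} = 0
G(14) = mex{1,1} = 0
G(15) = mex{2,1} = 0
G(16) = mex{2,1} = 0
G(17) = mex{0,2} = 1
G(18) = mex{0,2} = 1
G(19) = mex{0,0} = 1
G(20) = mex{0,0} = 1
G(21) = mex{0,0} = 1
G(22) = mex{1,0} = 2
G(23) = mex{1,0} = 2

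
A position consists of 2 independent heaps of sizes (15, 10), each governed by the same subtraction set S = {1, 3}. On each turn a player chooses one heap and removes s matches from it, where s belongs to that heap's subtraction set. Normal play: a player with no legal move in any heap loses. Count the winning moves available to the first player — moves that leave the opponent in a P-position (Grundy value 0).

All heaps use S = {1, 3}:
G(0) = 0
G(1) = mex{0} = 1
G(2) = mex{1} = 0
G(3) = mex{0,0} = 1
G(4) = mex{1,1} = 0
G(5) = mex{0,0} = 1
G(6) = mex{1,1} = 0
G(7) = mex{0,0} = 1
G(8) = mex{1,1} = 0
G(9) = mex{0,0} = 1
G(10) = mex{1,1} = 0
G(11) = mex{0,0} = 1
G(12) = mex{1,1} = 0
G(13) = mex{0,0} = 1
G(14) = mex{1,1} = 0
G(15) = mex{0,0} = 1
Heap A: G(15) = 1.
Heap B: G(10) = 0.
Combined Grundy value = 1 ⊕ 0 = 1.
A winning move leaves total XOR = 0, i.e. changes one component's Grundy value g to g ⊕ X where X is the current total.
Heap A: need g' = 1⊕1 = 0. Options: 15−1→G=0, 15−3→G=0. Hits: 2.
Heap B: need g' = 0⊕1 = 1. Options: 10−1→G=1, 10−3→G=1. Hits: 2.

4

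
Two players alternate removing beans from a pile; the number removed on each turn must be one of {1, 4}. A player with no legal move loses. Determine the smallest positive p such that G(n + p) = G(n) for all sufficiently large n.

G(0) = 0
G(1) = mex{0} = 1
G(2) = mex{1} = 0
G(3) = mex{0} = 1
G(4) = mex{1,0} = 2
G(5) = mex{2,1} = 0
G(6) = mex{0,0} = 1
G(7) = mex{1,1} = 0
G(8) = mex{0,2} = 1
G(9) = mex{1,0} = 2
G(10) = mex{2,1} = 0
G(11) = mex{0,0} = 1
G(12) = mex{1,1} = 0
G(13) = mex{0,2} = 1
G(14) = mex{1,0} = 2
G(n+5) = G(n) holds for n = 0,…,3 (a full window of length max(S) = 4), so the sequence is purely periodic with period 5.

5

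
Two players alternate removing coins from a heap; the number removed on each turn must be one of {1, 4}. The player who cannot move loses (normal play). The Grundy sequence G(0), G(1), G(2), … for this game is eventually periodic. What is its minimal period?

G(0) = 0
G(1) = mex{0} = 1
G(2) = mex{1} = 0
G(3) = mex{0} = 1
G(4) = mex{1,0} = 2
G(5) = mex{2,1} = 0
G(6) = mex{0,0} = 1
G(7) = mex{1,1} = 0
G(8) = mex{0,2} = 1
G(9) = mex{1,0} = 2
G(10) = mex{2,1} = 0
G(11) = mex{0,0} = 1
G(12) = mex{1,1} = 0
G(13) = mex{0,2} = 1
G(14) = mex{1,0} = 2
G(n+5) = G(n) holds for n = 0,…,3 (a full window of length max(S) = 4), so the sequence is purely periodic with period 5.

5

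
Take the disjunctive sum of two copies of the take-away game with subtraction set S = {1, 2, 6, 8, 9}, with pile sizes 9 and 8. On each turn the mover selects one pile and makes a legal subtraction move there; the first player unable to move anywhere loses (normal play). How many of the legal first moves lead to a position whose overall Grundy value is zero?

3

All piles use S = {1, 2, 6, 8, 9}:
n : 0 1 2 3 4 5 6 7 8 9
G : 0 1 2 0 1 2 3 0 1 2
Pile A: G(9) = 2.
Pile B: G(8) = 1.
Combined Grundy value = 2 ⊕ 1 = 3.
A winning move leaves total XOR = 0, i.e. changes one component's Grundy value g to g ⊕ X where X is the current total.
Pile A: need g' = 2⊕3 = 1. Options: 9−1→G=1, 9−2→G=0, 9−6→G=0, 9−8→G=1, 9−9→G=0. Hits: 2.
Pile B: need g' = 1⊕3 = 2. Options: 8−1→G=0, 8−2→G=3, 8−6→G=2, 8−8→G=0. Hits: 1.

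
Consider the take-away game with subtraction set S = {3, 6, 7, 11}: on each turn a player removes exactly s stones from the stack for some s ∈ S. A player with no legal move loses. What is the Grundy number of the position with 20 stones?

2

n :  0  1  2  3  4  5  6  7  8  9 10 11 12 13 14 15 16 17 18 19 20
G :  0  0  0  1  1  1  2  2  2  3  0  3  4  1  0  0  2  1  1  0  2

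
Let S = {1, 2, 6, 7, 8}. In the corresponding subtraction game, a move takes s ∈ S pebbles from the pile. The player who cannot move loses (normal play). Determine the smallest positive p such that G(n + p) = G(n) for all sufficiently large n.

n :  0  1  2  3  4  5  6  7  8  9 10 11 12 13 14 15 16 17 18 19 20 21 22 23 24 25
G :  0  1  2  0  1  2  3  4  5  3  4  5  0  1  2  0  1  2  3  4  5  3  4  5  0  1
G(n+12) = G(n) holds for n = 0,…,7 (a full window of length max(S) = 8), so the sequence is purely periodic with period 12.

12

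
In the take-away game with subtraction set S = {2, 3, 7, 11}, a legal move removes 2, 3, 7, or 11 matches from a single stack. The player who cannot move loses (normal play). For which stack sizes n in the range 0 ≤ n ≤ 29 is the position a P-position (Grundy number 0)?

0, 1, 5, 6, 10, 14, 15, 19, 20, 24, 28, 29

G(0) = 0
G(1) = mex{} = 0
G(2) = mex{0} = 1
G(3) = mex{0,0} = 1
G(4) = mex{1,0} = 2
G(5) = mex{1,1} = 0
G(6) = mex{2,1} = 0
G(7) = mex{0,2,0} = 1
G(8) = mex{0,0,0} = 1
G(9) = mex{1,0,1} = 2
G(10) = mex{1,1,1} = 0
G(11) = mex{2,1,2,0} = 3
G(12) = mex{0,2,0,0} = 1
G(13) = mex{3,0,0,1} = 2
G(14) = mex{1,3,1,1} = 0
G(15) = mex{2,1,1,2} = 0
G(16) = mex{0,2,2,0} = 1
G(17) = mex{0,0,0,0} = 1
G(18) = mex{1,0,3,1} = 2
G(19) = mex{1,1,1,1} = 0
G(20) = mex{2,1,2,2} = 0
G(21) = mex{0,2,0,0} = 1
G(22) = mex{0,0,0,3} = 1
G(23) = mex{1,0,1,1} = 2
G(24) = mex{1,1,1,2} = 0
G(25) = mex{2,1,2,0} = 3
G(26) = mex{0,2,0,0} = 1
G(27) = mex{3,0,0,1} = 2
G(28) = mex{1,3,1,1} = 0
G(29) = mex{2,1,1,2} = 0
P-positions are exactly the n with G(n) = 0.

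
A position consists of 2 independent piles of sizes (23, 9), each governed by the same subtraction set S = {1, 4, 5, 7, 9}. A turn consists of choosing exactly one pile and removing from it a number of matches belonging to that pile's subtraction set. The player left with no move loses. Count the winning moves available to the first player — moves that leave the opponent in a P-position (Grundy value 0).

All piles use S = {1, 4, 5, 7, 9}:
G(0) = 0
G(1) = mex{0} = 1
G(2) = mex{1} = 0
G(3) = mex{0} = 1
G(4) = mex{1,0} = 2
G(5) = mex{2,1,0} = 3
G(6) = mex{3,0,1} = 2
G(7) = mex{2,1,0,0} = 3
G(8) = mex{3,2,1,1} = 0
G(9) = mex{0,3,2,0,0} = 1
G(10) = mex{1,2,3,1,1} = 0
G(11) = mex{0,3,2,2,0} = 1
G(12) = mex{1,0,3,3,1} = 2
G(13) = mex{2,1,0,2,2} = 3
G(14) = mex{3,0,1,3,3} = 2
G(15) = mex{2,1,0,0,2} = 3
G(16) = mex{3,2,1,1,3} = 0
G(17) = mex{0,3,2,0,0} = 1
G(18) = mex{1,2,3,1,1} = 0
G(19) = mex{0,3,2,2,0} = 1
G(20) = mex{1,0,3,3,1} = 2
G(21) = mex{2,1,0,2,2} = 3
G(22) = mex{3,0,1,3,3} = 2
G(23) = mex{2,1,0,0,2} = 3
Pile A: G(23) = 3.
Pile B: G(9) = 1.
Combined Grundy value = 3 ⊕ 1 = 2.
A winning move leaves total XOR = 0, i.e. changes one component's Grundy value g to g ⊕ X where X is the current total.
Pile A: need g' = 3⊕2 = 1. Options: 23−1→G=2, 23−4→G=1, 23−5→G=0, 23−7→G=0, 23−9→G=2. Hits: 1.
Pile B: need g' = 1⊕2 = 3. Options: 9−1→G=0, 9−4→G=3, 9−5→G=2, 9−7→G=0, 9−9→G=0. Hits: 1.

2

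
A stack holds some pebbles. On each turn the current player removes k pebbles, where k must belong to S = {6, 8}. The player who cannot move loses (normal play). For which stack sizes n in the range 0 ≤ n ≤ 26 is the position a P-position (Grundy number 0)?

0, 1, 2, 3, 4, 5, 14, 15, 16, 17, 18, 19

n :  0  1  2  3  4  5  6  7  8  9 10 11 12 13 14 15 16 17 18 19 20 21 22 23 24 25 26
G :  0  0  0  0  0  0  1  1  1  1  1  1  2  2  0  0  0  0  0  0  1  1  1  1  1  1  2
P-positions are exactly the n with G(n) = 0.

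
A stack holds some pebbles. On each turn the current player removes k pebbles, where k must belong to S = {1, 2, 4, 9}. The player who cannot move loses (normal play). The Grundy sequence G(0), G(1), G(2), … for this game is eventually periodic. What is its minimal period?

11

n :  0  1  2  3  4  5  6  7  8  9 10 11 12 13 14 15 16 17 18 19 20 21 22 23
G :  0  1  2  0  1  2  0  1  2  3  4  0  1  2  0  1  2  0  1  2  3  4  0  1
G(n+11) = G(n) holds for n = 0,…,8 (a full window of length max(S) = 9), so the sequence is purely periodic with period 11.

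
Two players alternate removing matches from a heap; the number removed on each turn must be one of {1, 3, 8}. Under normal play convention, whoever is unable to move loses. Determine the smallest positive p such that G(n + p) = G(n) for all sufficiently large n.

G(0) = 0
G(1) = mex{0} = 1
G(2) = mex{1} = 0
G(3) = mex{0,0} = 1
G(4) = mex{1,1} = 0
G(5) = mex{0,0} = 1
G(6) = mex{1,1} = 0
G(7) = mex{0,0} = 1
G(8) = mex{1,1,0} = 2
G(9) = mex{2,0,1} = 3
G(10) = mex{3,1,0} = 2
G(11) = mex{2,2,1} = 0
G(12) = mex{0,3,0} = 1
G(13) = mex{1,2,1} = 0
G(14) = mex{0,0,0} = 1
G(15) = mex{1,1,1} = 0
G(16) = mex{0,0,2} = 1
G(17) = mex{1,1,3} = 0
G(18) = mex{0,0,2} = 1
G(19) = mex{1,1,0} = 2
G(20) = mex{2,0,1} = 3
G(21) = mex{3,1,0} = 2
G(22) = mex{2,2,1} = 0
G(23) = mex{0,3,0} = 1
G(n+11) = G(n) holds for n = 0,…,7 (a full window of length max(S) = 8), so the sequence is purely periodic with period 11.

11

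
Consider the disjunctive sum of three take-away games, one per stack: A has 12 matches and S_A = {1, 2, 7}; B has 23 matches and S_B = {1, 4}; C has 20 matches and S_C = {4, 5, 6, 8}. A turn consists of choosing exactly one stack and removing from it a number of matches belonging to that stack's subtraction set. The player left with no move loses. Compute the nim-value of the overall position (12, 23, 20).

3

Stack A, S = {1, 2, 7}:
G(0) = 0
G(1) = mex{0} = 1
G(2) = mex{1,0} = 2
G(3) = mex{2,1} = 0
G(4) = mex{0,2} = 1
G(5) = mex{1,0} = 2
G(6) = mex{2,1} = 0
G(7) = mex{0,2,0} = 1
G(8) = mex{1,0,1} = 2
G(9) = mex{2,1,2} = 0
G(10) = mex{0,2,0} = 1
G(11) = mex{1,0,1} = 2
G(12) = mex{2,1,2} = 0
G_A(12) = 0.
Stack B, S = {1, 4}:
n :  0  1  2  3  4  5  6  7  8  9 10 11 12 13 14 15 16 17 18 19 20 21 22 23
G :  0  1  0  1  2  0  1  0  1  2  0  1  0  1  2  0  1  0  1  2  0  1  0  1
G_B(23) = 1.
Stack C, S = {4, 5, 6, 8}:
n :  0  1  2  3  4  5  6  7  8  9 10 11 12 13 14 15 16 17 18 19 20
G :  0  0  0  0  1  1  1  1  2  2  2  2  0  0  0  0  1  1  1  1  2
G_C(20) = 2.
Combined Grundy value = 0 ⊕ 1 ⊕ 2 = 3.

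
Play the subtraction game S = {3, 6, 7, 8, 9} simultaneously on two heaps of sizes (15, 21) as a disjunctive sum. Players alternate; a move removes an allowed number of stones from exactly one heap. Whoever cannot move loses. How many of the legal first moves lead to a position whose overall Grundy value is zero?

All heaps use S = {3, 6, 7, 8, 9}:
G(0) = 0
G(1) = mex{} = 0
G(2) = mex{} = 0
G(3) = mex{0} = 1
G(4) = mex{0} = 1
G(5) = mex{0} = 1
G(6) = mex{1,0} = 2
G(7) = mex{1,0,0} = 2
G(8) = mex{1,0,0,0} = 2
G(9) = mex{2,1,0,0,0} = 3
G(10) = mex{2,1,1,0,0} = 3
G(11) = mex{2,1,1,1,0} = 3
G(12) = mex{3,2,1,1,1} = 0
G(13) = mex{3,2,2,1,1} = 0
G(14) = mex{3,2,2,2,1} = 0
G(15) = mex{0,3,2,2,2} = 1
G(16) = mex{0,3,3,2,2} = 1
G(17) = mex{0,3,3,3,2} = 1
G(18) = mex{1,0,3,3,3} = 2
G(19) = mex{1,0,0,3,3} = 2
G(20) = mex{1,0,0,0,3} = 2
G(21) = mex{2,1,0,0,0} = 3
Heap A: G(15) = 1.
Heap B: G(21) = 3.
Combined Grundy value = 1 ⊕ 3 = 2.
A winning move leaves total XOR = 0, i.e. changes one component's Grundy value g to g ⊕ X where X is the current total.
Heap A: need g' = 1⊕2 = 3. Options: 15−3→G=0, 15−6→G=3, 15−7→G=2, 15−8→G=2, 15−9→G=2. Hits: 1.
Heap B: need g' = 3⊕2 = 1. Options: 21−3→G=2, 21−6→G=1, 21−7→G=0, 21−8→G=0, 21−9→G=0. Hits: 1.

2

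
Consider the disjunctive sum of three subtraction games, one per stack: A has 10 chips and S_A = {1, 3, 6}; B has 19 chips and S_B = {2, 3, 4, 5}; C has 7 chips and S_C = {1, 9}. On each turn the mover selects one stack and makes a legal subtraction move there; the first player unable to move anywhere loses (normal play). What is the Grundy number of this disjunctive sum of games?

Stack A, S = {1, 3, 6}:
G(0) = 0
G(1) = mex{0} = 1
G(2) = mex{1} = 0
G(3) = mex{0,0} = 1
G(4) = mex{1,1} = 0
G(5) = mex{0,0} = 1
G(6) = mex{1,1,0} = 2
G(7) = mex{2,0,1} = 3
G(8) = mex{3,1,0} = 2
G(9) = mex{2,2,1} = 0
G(10) = mex{0,3,0} = 1
G_A(10) = 1.
Stack B, S = {2, 3, 4, 5}:
G(0) = 0
G(1) = mex{} = 0
G(2) = mex{0} = 1
G(3) = mex{0,0} = 1
G(4) = mex{1,0,0} = 2
G(5) = mex{1,1,0,0} = 2
G(6) = mex{2,1,1,0} = 3
G(7) = mex{2,2,1,1} = 0
G(8) = mex{3,2,2,1} = 0
G(9) = mex{0,3,2,2} = 1
G(10) = mex{0,0,3,2} = 1
G(11) = mex{1,0,0,3} = 2
G(12) = mex{1,1,0,0} = 2
G(13) = mex{2,1,1,0} = 3
G(14) = mex{2,2,1,1} = 0
G(15) = mex{3,2,2,1} = 0
G(16) = mex{0,3,2,2} = 1
G(17) = mex{0,0,3,2} = 1
G(18) = mex{1,0,0,3} = 2
G(19) = mex{1,1,0,0} = 2
G_B(19) = 2.
Stack C, S = {1, 9}:
n : 0 1 2 3 4 5 6 7
G : 0 1 0 1 0 1 0 1
G_C(7) = 1.
Combined Grundy value = 1 ⊕ 2 ⊕ 1 = 2.

2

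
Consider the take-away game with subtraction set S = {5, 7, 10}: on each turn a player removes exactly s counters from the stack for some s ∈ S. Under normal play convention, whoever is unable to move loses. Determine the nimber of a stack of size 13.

G(0) = 0
G(1) = mex{} = 0
G(2) = mex{} = 0
G(3) = mex{} = 0
G(4) = mex{} = 0
G(5) = mex{0} = 1
G(6) = mex{0} = 1
G(7) = mex{0,0} = 1
G(8) = mex{0,0} = 1
G(9) = mex{0,0} = 1
G(10) = mex{1,0,0} = 2
G(11) = mex{1,0,0} = 2
G(12) = mex{1,1,0} = 2
G(13) = mex{1,1,0} = 2

2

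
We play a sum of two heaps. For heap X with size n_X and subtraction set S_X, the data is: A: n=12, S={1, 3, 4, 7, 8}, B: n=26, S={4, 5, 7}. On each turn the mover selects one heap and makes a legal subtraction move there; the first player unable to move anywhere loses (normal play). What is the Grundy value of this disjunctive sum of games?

0

Heap A, S = {1, 3, 4, 7, 8}:
n :  0  1  2  3  4  5  6  7  8  9 10 11 12
G :  0  1  0  1  2  3  2  3  4  5  4  0  1
G_A(12) = 1.
Heap B, S = {4, 5, 7}:
G(0) = 0
G(1) = mex{} = 0
G(2) = mex{} = 0
G(3) = mex{} = 0
G(4) = mex{0} = 1
G(5) = mex{0,0} = 1
G(6) = mex{0,0} = 1
G(7) = mex{0,0,0} = 1
G(8) = mex{1,0,0} = 2
G(9) = mex{1,1,0} = 2
G(10) = mex{1,1,0} = 2
G(11) = mex{1,1,1} = 0
G(12) = mex{2,1,1} = 0
G(13) = mex{2,2,1} = 0
G(14) = mex{2,2,1} = 0
G(15) = mex{0,2,2} = 1
G(16) = mex{0,0,2} = 1
G(17) = mex{0,0,2} = 1
G(18) = mex{0,0,0} = 1
G(19) = mex{1,0,0} = 2
G(20) = mex{1,1,0} = 2
G(21) = mex{1,1,0} = 2
G(22) = mex{1,1,1} = 0
G(23) = mex{2,1,1} = 0
G(24) = mex{2,2,1} = 0
G(25) = mex{2,2,1} = 0
G(26) = mex{0,2,2} = 1
G_B(26) = 1.
Combined Grundy value = 1 ⊕ 1 = 0.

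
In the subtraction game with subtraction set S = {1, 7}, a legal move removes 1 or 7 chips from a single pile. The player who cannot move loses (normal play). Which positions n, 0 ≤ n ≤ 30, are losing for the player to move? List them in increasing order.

G(0) = 0
G(1) = mex{0} = 1
G(2) = mex{1} = 0
G(3) = mex{0} = 1
G(4) = mex{1} = 0
G(5) = mex{0} = 1
G(6) = mex{1} = 0
G(7) = mex{0,0} = 1
G(8) = mex{1,1} = 0
G(9) = mex{0,0} = 1
G(10) = mex{1,1} = 0
G(11) = mex{0,0} = 1
G(12) = mex{1,1} = 0
G(13) = mex{0,0} = 1
G(14) = mex{1,1} = 0
G(15) = mex{0,0} = 1
G(16) = mex{1,1} = 0
G(17) = mex{0,0} = 1
G(18) = mex{1,1} = 0
G(19) = mex{0,0} = 1
G(20) = mex{1,1} = 0
G(21) = mex{0,0} = 1
G(22) = mex{1,1} = 0
G(23) = mex{0,0} = 1
G(24) = mex{1,1} = 0
G(25) = mex{0,0} = 1
G(26) = mex{1,1} = 0
G(27) = mex{0,0} = 1
G(28) = mex{1,1} = 0
G(29) = mex{0,0} = 1
G(30) = mex{1,1} = 0
P-positions are exactly the n with G(n) = 0.

0, 2, 4, 6, 8, 10, 12, 14, 16, 18, 20, 22, 24, 26, 28, 30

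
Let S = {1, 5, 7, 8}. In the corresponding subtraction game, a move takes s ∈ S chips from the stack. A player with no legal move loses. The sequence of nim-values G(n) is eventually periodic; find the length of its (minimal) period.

G(0) = 0
G(1) = mex{0} = 1
G(2) = mex{1} = 0
G(3) = mex{0} = 1
G(4) = mex{1} = 0
G(5) = mex{0,0} = 1
G(6) = mex{1,1} = 0
G(7) = mex{0,0,0} = 1
G(8) = mex{1,1,1,0} = 2
G(9) = mex{2,0,0,1} = 3
G(10) = mex{3,1,1,0} = 2
G(11) = mex{2,0,0,1} = 3
G(12) = mex{3,1,1,0} = 2
G(13) = mex{2,2,0,1} = 3
G(14) = mex{3,3,1,0} = 2
G(15) = mex{2,2,2,1} = 0
G(16) = mex{0,3,3,2} = 1
G(17) = mex{1,2,2,3} = 0
G(18) = mex{0,3,3,2} = 1
G(19) = mex{1,2,2,3} = 0
G(20) = mex{0,0,3,2} = 1
G(21) = mex{1,1,2,3} = 0
G(22) = mex{0,0,0,2} = 1
G(23) = mex{1,1,1,0} = 2
G(24) = mex{2,0,0,1} = 3
G(25) = mex{3,1,1,0} = 2
G(26) = mex{2,0,0,1} = 3
G(27) = mex{3,1,1,0} = 2
G(28) = mex{2,2,0,1} = 3
G(29) = mex{3,3,1,0} = 2
G(30) = mex{2,2,2,1} = 0
G(31) = mex{0,3,3,2} = 1
G(n+15) = G(n) holds for n = 0,…,7 (a full window of length max(S) = 8), so the sequence is purely periodic with period 15.

15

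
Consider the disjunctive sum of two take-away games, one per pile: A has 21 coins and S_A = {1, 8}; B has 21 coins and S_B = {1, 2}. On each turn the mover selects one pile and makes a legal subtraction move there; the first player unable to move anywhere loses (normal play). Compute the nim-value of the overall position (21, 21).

1

Pile A, S = {1, 8}:
n :  0  1  2  3  4  5  6  7  8  9 10 11 12 13 14 15 16 17 18 19 20 21
G :  0  1  0  1  0  1  0  1  2  0  1  0  1  0  1  0  1  2  0  1  0  1
G_A(21) = 1.
Pile B, S = {1, 2}:
G(0) = 0
G(1) = mex{0} = 1
G(2) = mex{1,0} = 2
G(3) = mex{2,1} = 0
G(4) = mex{0,2} = 1
G(5) = mex{1,0} = 2
G(6) = mex{2,1} = 0
G(7) = mex{0,2} = 1
G(8) = mex{1,0} = 2
G(9) = mex{2,1} = 0
G(10) = mex{0,2} = 1
G(11) = mex{1,0} = 2
G(12) = mex{2,1} = 0
G(13) = mex{0,2} = 1
G(14) = mex{1,0} = 2
G(15) = mex{2,1} = 0
G(16) = mex{0,2} = 1
G(17) = mex{1,0} = 2
G(18) = mex{2,1} = 0
G(19) = mex{0,2} = 1
G(20) = mex{1,0} = 2
G(21) = mex{2,1} = 0
G_B(21) = 0.
Combined Grundy value = 1 ⊕ 0 = 1.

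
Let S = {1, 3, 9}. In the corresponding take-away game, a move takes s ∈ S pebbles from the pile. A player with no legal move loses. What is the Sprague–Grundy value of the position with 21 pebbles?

1

n :  0  1  2  3  4  5  6  7  8  9 10 11 12 13 14 15 16 17 18 19 20 21
G :  0  1  0  1  0  1  0  1  0  1  0  1  0  1  0  1  0  1  0  1  0  1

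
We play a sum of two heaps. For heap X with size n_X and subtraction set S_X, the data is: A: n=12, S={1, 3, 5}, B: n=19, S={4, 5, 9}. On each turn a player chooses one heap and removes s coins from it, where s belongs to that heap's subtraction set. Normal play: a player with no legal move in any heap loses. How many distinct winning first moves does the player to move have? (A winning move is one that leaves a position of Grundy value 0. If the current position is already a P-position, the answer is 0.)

5

Heap A, S = {1, 3, 5}:
n :  0  1  2  3  4  5  6  7  8  9 10 11 12
G :  0  1  0  1  0  1  0  1  0  1  0  1  0
G_A(12) = 0.
Heap B, S = {4, 5, 9}:
n :  0  1  2  3  4  5  6  7  8  9 10 11 12 13 14 15 16 17 18 19
G :  0  0  0  0  1  1  1  1  2  2  2  2  3  0  0  0  0  1  1  1
G_B(19) = 1.
Combined Grundy value = 0 ⊕ 1 = 1.
A winning move leaves total XOR = 0, i.e. changes one component's Grundy value g to g ⊕ X where X is the current total.
Heap A: need g' = 0⊕1 = 1. Options: 12−1→G=1, 12−3→G=1, 12−5→G=1. Hits: 3.
Heap B: need g' = 1⊕1 = 0. Options: 19−4→G=0, 19−5→G=0, 19−9→G=2. Hits: 2.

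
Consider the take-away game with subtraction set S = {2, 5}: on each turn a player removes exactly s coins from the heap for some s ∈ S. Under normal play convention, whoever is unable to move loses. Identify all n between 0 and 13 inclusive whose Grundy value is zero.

G(0) = 0
G(1) = mex{} = 0
G(2) = mex{0} = 1
G(3) = mex{0} = 1
G(4) = mex{1} = 0
G(5) = mex{1,0} = 2
G(6) = mex{0,0} = 1
G(7) = mex{2,1} = 0
G(8) = mex{1,1} = 0
G(9) = mex{0,0} = 1
G(10) = mex{0,2} = 1
G(11) = mex{1,1} = 0
G(12) = mex{1,0} = 2
G(13) = mex{0,0} = 1
P-positions are exactly the n with G(n) = 0.

0, 1, 4, 7, 8, 11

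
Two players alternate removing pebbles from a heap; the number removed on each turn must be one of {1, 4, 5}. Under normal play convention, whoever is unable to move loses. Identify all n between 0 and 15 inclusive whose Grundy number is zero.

0, 2, 8, 10

n :  0  1  2  3  4  5  6  7  8  9 10 11 12 13 14 15
G :  0  1  0  1  2  3  2  3  0  1  0  1  2  3  2  3
P-positions are exactly the n with G(n) = 0.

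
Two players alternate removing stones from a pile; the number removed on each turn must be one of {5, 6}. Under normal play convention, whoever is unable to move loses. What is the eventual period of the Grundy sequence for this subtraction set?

G(0) = 0
G(1) = mex{} = 0
G(2) = mex{} = 0
G(3) = mex{} = 0
G(4) = mex{} = 0
G(5) = mex{0} = 1
G(6) = mex{0,0} = 1
G(7) = mex{0,0} = 1
G(8) = mex{0,0} = 1
G(9) = mex{0,0} = 1
G(10) = mex{1,0} = 2
G(11) = mex{1,1} = 0
G(12) = mex{1,1} = 0
G(13) = mex{1,1} = 0
G(14) = mex{1,1} = 0
G(15) = mex{2,1} = 0
G(16) = mex{0,2} = 1
G(17) = mex{0,0} = 1
G(18) = mex{0,0} = 1
G(19) = mex{0,0} = 1
G(20) = mex{0,0} = 1
G(21) = mex{1,0} = 2
G(22) = mex{1,1} = 0
G(23) = mex{1,1} = 0
G(n+11) = G(n) holds for n = 0,…,5 (a full window of length max(S) = 6), so the sequence is purely periodic with period 11.

11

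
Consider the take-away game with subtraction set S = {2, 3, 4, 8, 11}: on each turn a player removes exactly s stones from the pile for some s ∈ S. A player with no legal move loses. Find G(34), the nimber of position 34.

1

n :  0  1  2  3  4  5  6  7  8  9 10 11 12 13 14 15 16 17 18 19 20 21 22 23 24 25 26 27 28 29 30 31 32 33 34
G :  0  0  1  1  2  2  0  0  1  1  2  2  3  0  4  1  5  2  3  0  0  1  1  2  2  0  0  1  1  2  2  3  0  4  1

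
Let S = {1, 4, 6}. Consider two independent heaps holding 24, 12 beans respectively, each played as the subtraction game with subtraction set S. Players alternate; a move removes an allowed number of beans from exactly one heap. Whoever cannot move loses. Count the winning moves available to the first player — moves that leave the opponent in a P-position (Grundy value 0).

All heaps use S = {1, 4, 6}:
G(0) = 0
G(1) = mex{0} = 1
G(2) = mex{1} = 0
G(3) = mex{0} = 1
G(4) = mex{1,0} = 2
G(5) = mex{2,1} = 0
G(6) = mex{0,0,0} = 1
G(7) = mex{1,1,1} = 0
G(8) = mex{0,2,0} = 1
G(9) = mex{1,0,1} = 2
G(10) = mex{2,1,2} = 0
G(11) = mex{0,0,0} = 1
G(12) = mex{1,1,1} = 0
G(13) = mex{0,2,0} = 1
G(14) = mex{1,0,1} = 2
G(15) = mex{2,1,2} = 0
G(16) = mex{0,0,0} = 1
G(17) = mex{1,1,1} = 0
G(18) = mex{0,2,0} = 1
G(19) = mex{1,0,1} = 2
G(20) = mex{2,1,2} = 0
G(21) = mex{0,0,0} = 1
G(22) = mex{1,1,1} = 0
G(23) = mex{0,2,0} = 1
G(24) = mex{1,0,1} = 2
Heap A: G(24) = 2.
Heap B: G(12) = 0.
Combined Grundy value = 2 ⊕ 0 = 2.
A winning move leaves total XOR = 0, i.e. changes one component's Grundy value g to g ⊕ X where X is the current total.
Heap A: need g' = 2⊕2 = 0. Options: 24−1→G=1, 24−4→G=0, 24−6→G=1. Hits: 1.
Heap B: need g' = 0⊕2 = 2. Options: 12−1→G=1, 12−4→G=1, 12−6→G=1. Hits: 0.

1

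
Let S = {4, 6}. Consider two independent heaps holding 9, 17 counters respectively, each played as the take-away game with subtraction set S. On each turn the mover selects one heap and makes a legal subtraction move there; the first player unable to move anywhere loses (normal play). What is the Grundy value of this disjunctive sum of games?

3

All heaps use S = {4, 6}:
n :  0  1  2  3  4  5  6  7  8  9 10 11 12 13 14 15 16 17
G :  0  0  0  0  1  1  1  1  2  2  0  0  0  0  1  1  1  1
Heap A: G(9) = 2.
Heap B: G(17) = 1.
Combined Grundy value = 2 ⊕ 1 = 3.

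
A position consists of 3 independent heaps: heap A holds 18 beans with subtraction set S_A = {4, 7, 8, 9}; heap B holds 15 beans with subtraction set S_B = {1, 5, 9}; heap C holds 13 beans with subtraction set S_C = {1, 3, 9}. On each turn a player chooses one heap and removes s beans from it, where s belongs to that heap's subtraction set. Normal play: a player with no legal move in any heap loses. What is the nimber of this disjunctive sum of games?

Heap A, S = {4, 7, 8, 9}:
n :  0  1  2  3  4  5  6  7  8  9 10 11 12 13 14 15 16 17 18
G :  0  0  0  0  1  1  1  1  2  2  2  2  3  0  0  0  0  1  1
G_A(18) = 1.
Heap B, S = {1, 5, 9}:
G(0) = 0
G(1) = mex{0} = 1
G(2) = mex{1} = 0
G(3) = mex{0} = 1
G(4) = mex{1} = 0
G(5) = mex{0,0} = 1
G(6) = mex{1,1} = 0
G(7) = mex{0,0} = 1
G(8) = mex{1,1} = 0
G(9) = mex{0,0,0} = 1
G(10) = mex{1,1,1} = 0
G(11) = mex{0,0,0} = 1
G(12) = mex{1,1,1} = 0
G(13) = mex{0,0,0} = 1
G(14) = mex{1,1,1} = 0
G(15) = mex{0,0,0} = 1
G_B(15) = 1.
Heap C, S = {1, 3, 9}:
n :  0  1  2  3  4  5  6  7  8  9 10 11 12 13
G :  0  1  0  1  0  1  0  1  0  1  0  1  0  1
G_C(13) = 1.
Combined Grundy value = 1 ⊕ 1 ⊕ 1 = 1.

1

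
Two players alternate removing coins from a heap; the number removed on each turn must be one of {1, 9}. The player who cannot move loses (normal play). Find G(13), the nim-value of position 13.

1

G(0) = 0
G(1) = mex{0} = 1
G(2) = mex{1} = 0
G(3) = mex{0} = 1
G(4) = mex{1} = 0
G(5) = mex{0} = 1
G(6) = mex{1} = 0
G(7) = mex{0} = 1
G(8) = mex{1} = 0
G(9) = mex{0,0} = 1
G(10) = mex{1,1} = 0
G(11) = mex{0,0} = 1
G(12) = mex{1,1} = 0
G(13) = mex{0,0} = 1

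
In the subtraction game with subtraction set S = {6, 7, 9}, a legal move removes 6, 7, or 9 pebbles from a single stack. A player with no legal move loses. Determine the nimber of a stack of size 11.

1

G(0) = 0
G(1) = mex{} = 0
G(2) = mex{} = 0
G(3) = mex{} = 0
G(4) = mex{} = 0
G(5) = mex{} = 0
G(6) = mex{0} = 1
G(7) = mex{0,0} = 1
G(8) = mex{0,0} = 1
G(9) = mex{0,0,0} = 1
G(10) = mex{0,0,0} = 1
G(11) = mex{0,0,0} = 1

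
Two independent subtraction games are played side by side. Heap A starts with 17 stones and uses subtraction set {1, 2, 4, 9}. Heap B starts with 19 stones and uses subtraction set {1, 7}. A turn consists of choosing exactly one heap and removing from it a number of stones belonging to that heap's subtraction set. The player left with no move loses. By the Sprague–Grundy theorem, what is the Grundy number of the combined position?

Heap A, S = {1, 2, 4, 9}:
n :  0  1  2  3  4  5  6  7  8  9 10 11 12 13 14 15 16 17
G :  0  1  2  0  1  2  0  1  2  3  4  0  1  2  0  1  2  0
G_A(17) = 0.
Heap B, S = {1, 7}:
n :  0  1  2  3  4  5  6  7  8  9 10 11 12 13 14 15 16 17 18 19
G :  0  1  0  1  0  1  0  1  0  1  0  1  0  1  0  1  0  1  0  1
G_B(19) = 1.
Combined Grundy value = 0 ⊕ 1 = 1.

1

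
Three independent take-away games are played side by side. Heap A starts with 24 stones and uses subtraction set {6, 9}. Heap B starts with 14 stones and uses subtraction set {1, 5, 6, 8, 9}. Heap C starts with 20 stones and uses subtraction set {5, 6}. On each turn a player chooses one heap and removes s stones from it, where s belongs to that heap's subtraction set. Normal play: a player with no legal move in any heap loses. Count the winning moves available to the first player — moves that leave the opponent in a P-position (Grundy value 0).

Heap A, S = {6, 9}:
G(0) = 0
G(1) = mex{} = 0
G(2) = mex{} = 0
G(3) = mex{} = 0
G(4) = mex{} = 0
G(5) = mex{} = 0
G(6) = mex{0} = 1
G(7) = mex{0} = 1
G(8) = mex{0} = 1
G(9) = mex{0,0} = 1
G(10) = mex{0,0} = 1
G(11) = mex{0,0} = 1
G(12) = mex{1,0} = 2
G(13) = mex{1,0} = 2
G(14) = mex{1,0} = 2
G(15) = mex{1,1} = 0
G(16) = mex{1,1} = 0
G(17) = mex{1,1} = 0
G(18) = mex{2,1} = 0
G(19) = mex{2,1} = 0
G(20) = mex{2,1} = 0
G(21) = mex{0,2} = 1
G(22) = mex{0,2} = 1
G(23) = mex{0,2} = 1
G(24) = mex{0,0} = 1
G_A(24) = 1.
Heap B, S = {1, 5, 6, 8, 9}:
n :  0  1  2  3  4  5  6  7  8  9 10 11 12 13 14
G :  0  1  0  1  0  1  2  3  2  3  2  3  4  5  0
G_B(14) = 0.
Heap C, S = {5, 6}:
G(0) = 0
G(1) = mex{} = 0
G(2) = mex{} = 0
G(3) = mex{} = 0
G(4) = mex{} = 0
G(5) = mex{0} = 1
G(6) = mex{0,0} = 1
G(7) = mex{0,0} = 1
G(8) = mex{0,0} = 1
G(9) = mex{0,0} = 1
G(10) = mex{1,0} = 2
G(11) = mex{1,1} = 0
G(12) = mex{1,1} = 0
G(13) = mex{1,1} = 0
G(14) = mex{1,1} = 0
G(15) = mex{2,1} = 0
G(16) = mex{0,2} = 1
G(17) = mex{0,0} = 1
G(18) = mex{0,0} = 1
G(19) = mex{0,0} = 1
G(20) = mex{0,0} = 1
G_C(20) = 1.
Combined Grundy value = 1 ⊕ 0 ⊕ 1 = 0.
A winning move leaves total XOR = 0, i.e. changes one component's Grundy value g to g ⊕ X where X is the current total.
Heap A: target g' = 1⊕0 = 1, but every legal move changes the Grundy value (mex property), so 0 moves.
Heap B: target g' = 0⊕0 = 0, but every legal move changes the Grundy value (mex property), so 0 moves.
Heap C: target g' = 1⊕0 = 1, but every legal move changes the Grundy value (mex property), so 0 moves.

0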